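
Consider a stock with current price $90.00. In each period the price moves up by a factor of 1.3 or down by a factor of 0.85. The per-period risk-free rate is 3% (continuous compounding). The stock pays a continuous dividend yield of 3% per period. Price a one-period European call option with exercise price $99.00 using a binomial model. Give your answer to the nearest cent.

$5.82

Per-period risk-free factor R = e^0.03 = 1.0305; dividend-adjusted growth = e^(0.03−0.03) = 1.0000.
Risk-neutral probability p = (1.0000 − 0.85)/(1.3 − 0.85) = 0.1500/0.4500 = 0.3333
Terminal stock prices: S_u = 117, S_d = 76.5
Terminal payoffs (S − K): max(18, 0) = 18, max(-22.5, 0) = 0
Node 0 (S = 90): V_0 = e^(−0.03)·[0.3333·18.0000 + 0.6667·0.0000] = 5.8227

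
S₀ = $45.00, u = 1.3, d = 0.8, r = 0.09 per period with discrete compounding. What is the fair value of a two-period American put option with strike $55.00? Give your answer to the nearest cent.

$10.00

Risk-neutral probability p = (1 + 0.09 − 0.8)/(1.3 − 0.8) = 0.2900/0.5000 = 0.5800
Terminal stock prices: S_uu = 76.05, S_ud = 46.8, S_dd = 28.8
Terminal payoffs (K − S): max(-21.05, 0) = 0, max(8.2, 0) = 8.2, max(26.2, 0) = 26.2
Node u (S = 58.5): continuation = 1/1.09·[0.5800·0.0000 + 0.4200·8.2000] = 3.1596; exercise value = 0.0000 ≤ continuation, so V_u = 3.1596
Node d (S = 36): continuation = 1/1.09·[0.5800·8.2000 + 0.4200·26.2000] = 14.4587; exercise value = 19.0000 > continuation, so V_d = 19.0000 (exercise)
Node 0 (S = 45): continuation = 1/1.09·[0.5800·3.1596 + 0.4200·19.0000] = 9.0024; exercise value = 10.0000 > continuation, so V_0 = 10.0000 (exercise)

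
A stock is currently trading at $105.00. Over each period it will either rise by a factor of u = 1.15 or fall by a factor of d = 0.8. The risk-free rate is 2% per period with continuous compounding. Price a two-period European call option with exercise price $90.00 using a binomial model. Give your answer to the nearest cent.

$21.54

Risk-neutral probability p = (e^0.02 − 0.8)/(1.15 − 0.8) = 0.2202/0.3500 = 0.6291
Terminal stock prices: S_uu = 138.9, S_ud = 96.6, S_dd = 67.2
Terminal payoffs (S − K): max(48.86, 0) = 48.86, max(6.6, 0) = 6.6, max(-22.8, 0) = 0
Node u (S = 120.7): V_u = e^(−0.02)·[0.6291·48.8625 + 0.3709·6.6000] = 32.5321
Node d (S = 84): V_d = e^(−0.02)·[0.6291·6.6000 + 0.3709·0.0000] = 4.0701
Node 0 (S = 105): V_0 = e^(−0.02)·[0.6291·32.5321 + 0.3709·4.0701] = 21.5417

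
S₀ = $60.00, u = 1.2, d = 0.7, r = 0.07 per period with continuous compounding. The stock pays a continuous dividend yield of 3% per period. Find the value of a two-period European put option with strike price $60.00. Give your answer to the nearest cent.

$6.32

Per-period risk-free factor R = e^0.07 = 1.0725; dividend-adjusted growth = e^(0.07−0.03) = 1.0408.
Risk-neutral probability p = (1.0408 − 0.7)/(1.2 − 0.7) = 0.3408/0.5000 = 0.6816
Terminal stock prices: S_uu = 86.4, S_ud = 50.4, S_dd = 29.4
Terminal payoffs (K − S): max(-26.4, 0) = 0, max(9.6, 0) = 9.6, max(30.6, 0) = 30.6
Node u (S = 72): V_u = e^(−0.07)·[0.6816·0.0000 + 0.3184·9.6000] = 2.8498
Node d (S = 42): V_d = e^(−0.07)·[0.6816·9.6000 + 0.3184·30.6000] = 15.1849
Node 0 (S = 60): V_0 = e^(−0.07)·[0.6816·2.8498 + 0.3184·15.1849] = 6.3189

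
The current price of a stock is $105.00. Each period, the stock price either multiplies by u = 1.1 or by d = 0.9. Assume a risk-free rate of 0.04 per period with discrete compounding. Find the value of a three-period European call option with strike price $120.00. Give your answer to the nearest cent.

Risk-neutral probability p = (1 + 0.04 − 0.9)/(1.1 − 0.9) = 0.1400/0.2000 = 0.7000
Terminal stock prices: S_uuu = 139.8, S_uud = 114.3, S_udd = 93.56, S_ddd = 76.55
Terminal payoffs (S − K): max(19.76, 0) = 19.76, max(-5.655, 0) = 0, max(-26.44, 0) = 0, max(-43.45, 0) = 0
Node uu (S = 127.1): V_uu = 1/1.04·[0.7000·19.7550 + 0.3000·0.0000] = 13.2966
Node ud (S = 104): V_ud = 1/1.04·[0.7000·0.0000 + 0.3000·0.0000] = 0.0000
Node dd (S = 85.05): V_dd = 1/1.04·[0.7000·0.0000 + 0.3000·0.0000] = 0.0000
Node u (S = 115.5): V_u = 1/1.04·[0.7000·13.2966 + 0.3000·0.0000] = 8.9497
Node d (S = 94.5): V_d = 1/1.04·[0.7000·0.0000 + 0.3000·0.0000] = 0.0000
Node 0 (S = 105): V_0 = 1/1.04·[0.7000·8.9497 + 0.3000·0.0000] = 6.0238

$6.02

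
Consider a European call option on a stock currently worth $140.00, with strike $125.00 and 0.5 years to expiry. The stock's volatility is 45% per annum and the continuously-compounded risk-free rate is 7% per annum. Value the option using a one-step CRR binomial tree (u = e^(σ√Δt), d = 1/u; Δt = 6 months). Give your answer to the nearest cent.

CRR parameters: u = e^(σ√Δt) = e^(0.45·√0.5) = 1.3746, d = 1/u = 0.7275
Per-period rate: rΔt = 0.07·0.5 = 0.035, so R = e^0.035 = 1.0356
Risk-neutral probability p = (e^0.035 − 0.7275)/(1.3746 − 0.7275) = 0.3082/0.6472 = 0.4762
Terminal stock prices: S_u = 192.5, S_d = 101.8
Terminal payoffs (S − K): max(67.45, 0) = 67.45, max(-23.16, 0) = 0
Node 0 (S = 140): V_0 = e^(−0.035)·[0.4762·67.4508 + 0.5238·0.0000] = 31.0122

$31.01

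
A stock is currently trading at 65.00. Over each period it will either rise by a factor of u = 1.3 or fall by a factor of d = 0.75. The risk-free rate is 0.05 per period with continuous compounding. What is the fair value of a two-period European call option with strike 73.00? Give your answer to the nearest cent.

10.00

Risk-neutral probability p = (e^0.05 − 0.75)/(1.3 − 0.75) = 0.3013/0.5500 = 0.5478
Terminal stock prices: S_uu = 109.9, S_ud = 63.38, S_dd = 36.56
Terminal payoffs (S − K): max(36.85, 0) = 36.85, max(-9.625, 0) = 0, max(-36.44, 0) = 0
Node u (S = 84.5): V_u = e^(−0.05)·[0.5478·36.8500 + 0.4522·0.0000] = 19.2007
Node d (S = 48.75): V_d = e^(−0.05)·[0.5478·0.0000 + 0.4522·0.0000] = 0.0000
Node 0 (S = 65): V_0 = e^(−0.05)·[0.5478·19.2007 + 0.4522·0.0000] = 10.0046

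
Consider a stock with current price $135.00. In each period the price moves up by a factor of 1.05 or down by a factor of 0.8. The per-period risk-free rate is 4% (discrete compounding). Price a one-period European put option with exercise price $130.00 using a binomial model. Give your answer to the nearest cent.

Risk-neutral probability p = (1 + 0.04 − 0.8)/(1.05 − 0.8) = 0.2400/0.2500 = 0.9600
Terminal stock prices: S_u = 141.8, S_d = 108
Terminal payoffs (K − S): max(-11.75, 0) = 0, max(22, 0) = 22
Node 0 (S = 135): V_0 = 1/1.04·[0.9600·0.0000 + 0.0400·22.0000] = 0.8462

$0.85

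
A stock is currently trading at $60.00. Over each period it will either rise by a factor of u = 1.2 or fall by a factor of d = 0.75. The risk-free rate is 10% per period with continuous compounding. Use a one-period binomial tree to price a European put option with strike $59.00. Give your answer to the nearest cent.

$2.67

Risk-neutral probability p = (e^0.1 − 0.75)/(1.2 − 0.75) = 0.3552/0.4500 = 0.7893
Terminal stock prices: S_u = 72, S_d = 45
Terminal payoffs (K − S): max(-13, 0) = 0, max(14, 0) = 14
Node 0 (S = 60): V_0 = e^(−0.1)·[0.7893·0.0000 + 0.2107·14.0000] = 2.6695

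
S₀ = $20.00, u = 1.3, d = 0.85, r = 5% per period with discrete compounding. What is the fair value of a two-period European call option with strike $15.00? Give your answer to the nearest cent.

$6.55

Risk-neutral probability p = (1 + 0.05 − 0.85)/(1.3 − 0.85) = 0.2000/0.4500 = 0.4444
Terminal stock prices: S_uu = 33.8, S_ud = 22.1, S_dd = 14.45
Terminal payoffs (S − K): max(18.8, 0) = 18.8, max(7.1, 0) = 7.1, max(-0.55, 0) = 0
Node u (S = 26): V_u = 1/1.05·[0.4444·18.8000 + 0.5556·7.1000] = 11.7143
Node d (S = 17): V_d = 1/1.05·[0.4444·7.1000 + 0.5556·0.0000] = 3.0053
Node 0 (S = 20): V_0 = 1/1.05·[0.4444·11.7143 + 0.5556·3.0053] = 6.5485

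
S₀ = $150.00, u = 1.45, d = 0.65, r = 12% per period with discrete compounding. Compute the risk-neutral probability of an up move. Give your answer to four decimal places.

p = 0.5875

Risk-neutral probability p = (1 + 0.12 − 0.65)/(1.45 − 0.65) = 0.4700/0.8000 = 0.5875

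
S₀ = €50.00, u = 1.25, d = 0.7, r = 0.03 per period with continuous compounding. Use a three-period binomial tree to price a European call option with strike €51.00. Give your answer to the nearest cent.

€10.71

Risk-neutral probability p = (e^0.03 − 0.7)/(1.25 − 0.7) = 0.3305/0.5500 = 0.6008
Terminal stock prices: S_uuu = 97.66, S_uud = 54.69, S_udd = 30.62, S_ddd = 17.15
Terminal payoffs (S − K): max(46.66, 0) = 46.66, max(3.688, 0) = 3.688, max(-20.38, 0) = 0, max(-33.85, 0) = 0
Node uu (S = 78.12): V_uu = e^(−0.03)·[0.6008·46.6562 + 0.3992·3.6875] = 28.6323
Node ud (S = 43.75): V_ud = e^(−0.03)·[0.6008·3.6875 + 0.3992·0.0000] = 2.1501
Node dd (S = 24.5): V_dd = e^(−0.03)·[0.6008·0.0000 + 0.3992·0.0000] = 0.0000
Node u (S = 62.5): V_u = e^(−0.03)·[0.6008·28.6323 + 0.3992·2.1501] = 17.5275
Node d (S = 35): V_d = e^(−0.03)·[0.6008·2.1501 + 0.3992·0.0000] = 1.2536
Node 0 (S = 50): V_0 = e^(−0.03)·[0.6008·17.5275 + 0.3992·1.2536] = 10.7054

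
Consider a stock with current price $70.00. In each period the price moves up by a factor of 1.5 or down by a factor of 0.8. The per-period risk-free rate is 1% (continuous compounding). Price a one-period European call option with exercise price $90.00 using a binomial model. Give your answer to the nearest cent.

Risk-neutral probability p = (e^0.01 − 0.8)/(1.5 − 0.8) = 0.2101/0.7000 = 0.3001
Terminal stock prices: S_u = 105, S_d = 56
Terminal payoffs (S − K): max(15, 0) = 15, max(-34, 0) = 0
Node 0 (S = 70): V_0 = e^(−0.01)·[0.3001·15.0000 + 0.6999·0.0000] = 4.4563

$4.46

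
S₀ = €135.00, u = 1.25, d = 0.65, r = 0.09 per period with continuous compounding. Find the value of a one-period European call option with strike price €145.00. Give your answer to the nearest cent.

Risk-neutral probability p = (e^0.09 − 0.65)/(1.25 − 0.65) = 0.4442/0.6000 = 0.7403
Terminal stock prices: S_u = 168.8, S_d = 87.75
Terminal payoffs (S − K): max(23.75, 0) = 23.75, max(-57.25, 0) = 0
Node 0 (S = 135): V_0 = e^(−0.09)·[0.7403·23.7500 + 0.2597·0.0000] = 16.0686

€16.07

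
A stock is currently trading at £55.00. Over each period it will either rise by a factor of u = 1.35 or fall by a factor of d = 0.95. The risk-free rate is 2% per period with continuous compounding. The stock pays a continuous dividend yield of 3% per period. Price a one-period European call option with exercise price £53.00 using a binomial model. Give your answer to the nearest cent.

Per-period risk-free factor R = e^0.02 = 1.0202; dividend-adjusted growth = e^(0.02−0.03) = 0.9900.
Risk-neutral probability p = (0.9900 − 0.95)/(1.35 − 0.95) = 0.0400/0.4000 = 0.1001
Terminal stock prices: S_u = 74.25, S_d = 52.25
Terminal payoffs (S − K): max(21.25, 0) = 21.25, max(-0.75, 0) = 0
Node 0 (S = 55): V_0 = e^(−0.02)·[0.1001·21.2500 + 0.8999·0.0000] = 2.0855

£2.09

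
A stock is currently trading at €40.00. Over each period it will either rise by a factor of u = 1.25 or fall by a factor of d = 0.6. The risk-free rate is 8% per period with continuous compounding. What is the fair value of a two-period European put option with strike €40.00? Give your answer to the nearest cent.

Risk-neutral probability p = (e^0.08 − 0.6)/(1.25 − 0.6) = 0.4833/0.6500 = 0.7435
Terminal stock prices: S_uu = 62.5, S_ud = 30, S_dd = 14.4
Terminal payoffs (K − S): max(-22.5, 0) = 0, max(10, 0) = 10, max(25.6, 0) = 25.6
Node u (S = 50): V_u = e^(−0.08)·[0.7435·0.0000 + 0.2565·10.0000] = 2.3676
Node d (S = 24): V_d = e^(−0.08)·[0.7435·10.0000 + 0.2565·25.6000] = 12.9247
Node 0 (S = 40): V_0 = e^(−0.08)·[0.7435·2.3676 + 0.2565·12.9247] = 4.6851

€4.69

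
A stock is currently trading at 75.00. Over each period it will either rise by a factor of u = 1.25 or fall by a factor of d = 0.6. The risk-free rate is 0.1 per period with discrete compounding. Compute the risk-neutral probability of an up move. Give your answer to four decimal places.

p = 0.7692

Risk-neutral probability p = (1 + 0.1 − 0.6)/(1.25 − 0.6) = 0.5000/0.6500 = 0.7692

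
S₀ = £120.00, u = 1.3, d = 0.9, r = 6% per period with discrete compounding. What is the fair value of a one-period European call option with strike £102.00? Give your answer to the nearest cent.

Risk-neutral probability p = (1 + 0.06 − 0.9)/(1.3 − 0.9) = 0.1600/0.4000 = 0.4000
Terminal stock prices: S_u = 156, S_d = 108
Terminal payoffs (S − K): max(54, 0) = 54, max(6, 0) = 6
Node 0 (S = 120): V_0 = 1/1.06·[0.4000·54.0000 + 0.6000·6.0000] = 23.7736

£23.77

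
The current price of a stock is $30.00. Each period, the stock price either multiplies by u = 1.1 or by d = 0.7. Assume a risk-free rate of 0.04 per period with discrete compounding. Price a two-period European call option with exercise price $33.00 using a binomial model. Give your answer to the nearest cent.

$2.20

Risk-neutral probability p = (1 + 0.04 − 0.7)/(1.1 − 0.7) = 0.3400/0.4000 = 0.8500
Terminal stock prices: S_uu = 36.3, S_ud = 23.1, S_dd = 14.7
Terminal payoffs (S − K): max(3.3, 0) = 3.3, max(-9.9, 0) = 0, max(-18.3, 0) = 0
Node u (S = 33): V_u = 1/1.04·[0.8500·3.3000 + 0.1500·0.0000] = 2.6971
Node d (S = 21): V_d = 1/1.04·[0.8500·0.0000 + 0.1500·0.0000] = 0.0000
Node 0 (S = 30): V_0 = 1/1.04·[0.8500·2.6971 + 0.1500·0.0000] = 2.2044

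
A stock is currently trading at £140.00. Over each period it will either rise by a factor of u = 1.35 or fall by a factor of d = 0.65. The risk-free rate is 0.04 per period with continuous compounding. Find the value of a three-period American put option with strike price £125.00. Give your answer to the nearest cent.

Risk-neutral probability p = (e^0.04 − 0.65)/(1.35 − 0.65) = 0.3908/0.7000 = 0.5583
Terminal stock prices: S_uuu = 344.5, S_uud = 165.8, S_udd = 79.85, S_ddd = 38.45
Terminal payoffs (K − S): max(-219.5, 0) = 0, max(-40.85, 0) = 0, max(45.15, 0) = 45.15, max(86.55, 0) = 86.55
Node uu (S = 255.2): continuation = e^(−0.04)·[0.5583·0.0000 + 0.4417·0.0000] = 0.0000; exercise value = 0.0000 ≤ continuation, so V_uu = 0.0000
Node ud (S = 122.9): continuation = e^(−0.04)·[0.5583·0.0000 + 0.4417·45.1475] = 19.1597; exercise value = 2.1500 ≤ continuation, so V_ud = 19.1597
Node dd (S = 59.15): continuation = e^(−0.04)·[0.5583·45.1475 + 0.4417·86.5525] = 60.9487; exercise value = 65.8500 > continuation, so V_dd = 65.8500 (exercise)
Node u (S = 189): continuation = e^(−0.04)·[0.5583·0.0000 + 0.4417·19.1597] = 8.1310; exercise value = 0.0000 ≤ continuation, so V_u = 8.1310
Node d (S = 91): continuation = e^(−0.04)·[0.5583·19.1597 + 0.4417·65.8500] = 38.2228; exercise value = 34.0000 ≤ continuation, so V_d = 38.2228
Node 0 (S = 140): continuation = e^(−0.04)·[0.5583·8.1310 + 0.4417·38.2228] = 20.5825; exercise value = 0.0000 ≤ continuation, so V_0 = 20.5825

£20.58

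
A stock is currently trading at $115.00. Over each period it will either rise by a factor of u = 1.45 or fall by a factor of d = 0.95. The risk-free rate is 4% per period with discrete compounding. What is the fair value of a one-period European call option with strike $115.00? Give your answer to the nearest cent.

Risk-neutral probability p = (1 + 0.04 − 0.95)/(1.45 − 0.95) = 0.0900/0.5000 = 0.1800
Terminal stock prices: S_u = 166.8, S_d = 109.2
Terminal payoffs (S − K): max(51.75, 0) = 51.75, max(-5.75, 0) = 0
Node 0 (S = 115): V_0 = 1/1.04·[0.1800·51.7500 + 0.8200·0.0000] = 8.9567

$8.96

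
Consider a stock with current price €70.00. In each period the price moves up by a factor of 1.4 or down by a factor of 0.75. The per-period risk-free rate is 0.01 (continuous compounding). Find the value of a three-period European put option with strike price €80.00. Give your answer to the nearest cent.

€21.00

Risk-neutral probability p = (e^0.01 − 0.75)/(1.4 − 0.75) = 0.2601/0.6500 = 0.4001
Terminal stock prices: S_uuu = 192.1, S_uud = 102.9, S_udd = 55.12, S_ddd = 29.53
Terminal payoffs (K − S): max(-112.1, 0) = 0, max(-22.9, 0) = 0, max(24.88, 0) = 24.88, max(50.47, 0) = 50.47
Node uu (S = 137.2): V_uu = e^(−0.01)·[0.4001·0.0000 + 0.5999·0.0000] = 0.0000
Node ud (S = 73.5): V_ud = e^(−0.01)·[0.4001·0.0000 + 0.5999·24.8750] = 14.7746
Node dd (S = 39.38): V_dd = e^(−0.01)·[0.4001·24.8750 + 0.5999·50.4688] = 39.8290
Node u (S = 98): V_u = e^(−0.01)·[0.4001·0.0000 + 0.5999·14.7746] = 8.7754
Node d (S = 52.5): V_d = e^(−0.01)·[0.4001·14.7746 + 0.5999·39.8290] = 29.5087
Node 0 (S = 70): V_0 = e^(−0.01)·[0.4001·8.7754 + 0.5999·29.5087] = 21.0027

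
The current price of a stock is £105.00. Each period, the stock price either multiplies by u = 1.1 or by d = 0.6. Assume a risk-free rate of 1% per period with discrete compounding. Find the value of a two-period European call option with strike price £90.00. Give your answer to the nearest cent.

£24.42

Risk-neutral probability p = (1 + 0.01 − 0.6)/(1.1 − 0.6) = 0.4100/0.5000 = 0.8200
Terminal stock prices: S_uu = 127.1, S_ud = 69.3, S_dd = 37.8
Terminal payoffs (S − K): max(37.05, 0) = 37.05, max(-20.7, 0) = 0, max(-52.2, 0) = 0
Node u (S = 115.5): V_u = 1/1.01·[0.8200·37.0500 + 0.1800·0.0000] = 30.0802
Node d (S = 63): V_d = 1/1.01·[0.8200·0.0000 + 0.1800·0.0000] = 0.0000
Node 0 (S = 105): V_0 = 1/1.01·[0.8200·30.0802 + 0.1800·0.0000] = 24.4215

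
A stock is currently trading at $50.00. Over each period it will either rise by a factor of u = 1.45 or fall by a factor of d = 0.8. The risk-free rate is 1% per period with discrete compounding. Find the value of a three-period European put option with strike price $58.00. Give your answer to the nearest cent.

$14.75

Risk-neutral probability p = (1 + 0.01 − 0.8)/(1.45 − 0.8) = 0.2100/0.6500 = 0.3231
Terminal stock prices: S_uuu = 152.4, S_uud = 84.1, S_udd = 46.4, S_ddd = 25.6
Terminal payoffs (K − S): max(-94.43, 0) = 0, max(-26.1, 0) = 0, max(11.6, 0) = 11.6, max(32.4, 0) = 32.4
Node uu (S = 105.1): V_uu = 1/1.01·[0.3231·0.0000 + 0.6769·0.0000] = 0.0000
Node ud (S = 58): V_ud = 1/1.01·[0.3231·0.0000 + 0.6769·11.6000] = 7.7746
Node dd (S = 32): V_dd = 1/1.01·[0.3231·11.6000 + 0.6769·32.4000] = 25.4257
Node u (S = 72.5): V_u = 1/1.01·[0.3231·0.0000 + 0.6769·7.7746] = 5.2107
Node d (S = 40): V_d = 1/1.01·[0.3231·7.7746 + 0.6769·25.4257] = 19.5278
Node 0 (S = 50): V_0 = 1/1.01·[0.3231·5.2107 + 0.6769·19.5278] = 14.7547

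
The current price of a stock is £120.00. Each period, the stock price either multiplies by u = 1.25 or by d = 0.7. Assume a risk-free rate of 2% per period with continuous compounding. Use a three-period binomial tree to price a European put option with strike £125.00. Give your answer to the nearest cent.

Risk-neutral probability p = (e^0.02 − 0.7)/(1.25 − 0.7) = 0.3202/0.5500 = 0.5822
Terminal stock prices: S_uuu = 234.4, S_uud = 131.2, S_udd = 73.5, S_ddd = 41.16
Terminal payoffs (K − S): max(-109.4, 0) = 0, max(-6.25, 0) = 0, max(51.5, 0) = 51.5, max(83.84, 0) = 83.84
Node uu (S = 187.5): V_uu = e^(−0.02)·[0.5822·0.0000 + 0.4178·0.0000] = 0.0000
Node ud (S = 105): V_ud = e^(−0.02)·[0.5822·0.0000 + 0.4178·51.5000] = 21.0914
Node dd (S = 58.8): V_dd = e^(−0.02)·[0.5822·51.5000 + 0.4178·83.8400] = 63.7248
Node u (S = 150): V_u = e^(−0.02)·[0.5822·0.0000 + 0.4178·21.0914] = 8.6378
Node d (S = 84): V_d = e^(−0.02)·[0.5822·21.0914 + 0.4178·63.7248] = 38.1340
Node 0 (S = 120): V_0 = e^(−0.02)·[0.5822·8.6378 + 0.4178·38.1340] = 20.5467

£20.55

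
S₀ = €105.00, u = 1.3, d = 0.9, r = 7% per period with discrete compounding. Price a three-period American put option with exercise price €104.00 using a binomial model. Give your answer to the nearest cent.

Risk-neutral probability p = (1 + 0.07 − 0.9)/(1.3 − 0.9) = 0.1700/0.4000 = 0.4250
Terminal stock prices: S_uuu = 230.7, S_uud = 159.7, S_udd = 110.6, S_ddd = 76.55
Terminal payoffs (K − S): max(-126.7, 0) = 0, max(-55.71, 0) = 0, max(-6.565, 0) = 0, max(27.45, 0) = 27.45
Node uu (S = 177.5): continuation = 1/1.07·[0.4250·0.0000 + 0.5750·0.0000] = 0.0000; exercise value = 0.0000 ≤ continuation, so V_uu = 0.0000
Node ud (S = 122.9): continuation = 1/1.07·[0.4250·0.0000 + 0.5750·0.0000] = 0.0000; exercise value = 0.0000 ≤ continuation, so V_ud = 0.0000
Node dd (S = 85.05): continuation = 1/1.07·[0.4250·0.0000 + 0.5750·27.4550] = 14.7539; exercise value = 18.9500 > continuation, so V_dd = 18.9500 (exercise)
Node u (S = 136.5): continuation = 1/1.07·[0.4250·0.0000 + 0.5750·0.0000] = 0.0000; exercise value = 0.0000 ≤ continuation, so V_u = 0.0000
Node d (S = 94.5): continuation = 1/1.07·[0.4250·0.0000 + 0.5750·18.9500] = 10.1834; exercise value = 9.5000 ≤ continuation, so V_d = 10.1834
Node 0 (S = 105): continuation = 1/1.07·[0.4250·0.0000 + 0.5750·10.1834] = 5.4724; exercise value = 0.0000 ≤ continuation, so V_0 = 5.4724

€5.47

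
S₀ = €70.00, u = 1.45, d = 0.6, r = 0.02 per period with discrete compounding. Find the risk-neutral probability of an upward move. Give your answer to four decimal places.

p = 0.4941

Risk-neutral probability p = (1 + 0.02 − 0.6)/(1.45 − 0.6) = 0.4200/0.8500 = 0.4941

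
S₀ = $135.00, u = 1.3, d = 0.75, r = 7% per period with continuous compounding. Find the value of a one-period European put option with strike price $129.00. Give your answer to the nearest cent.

$10.70

Risk-neutral probability p = (e^0.07 − 0.75)/(1.3 − 0.75) = 0.3225/0.5500 = 0.5864
Terminal stock prices: S_u = 175.5, S_d = 101.2
Terminal payoffs (K − S): max(-46.5, 0) = 0, max(27.75, 0) = 27.75
Node 0 (S = 135): V_0 = e^(−0.07)·[0.5864·0.0000 + 0.4136·27.7500] = 10.7020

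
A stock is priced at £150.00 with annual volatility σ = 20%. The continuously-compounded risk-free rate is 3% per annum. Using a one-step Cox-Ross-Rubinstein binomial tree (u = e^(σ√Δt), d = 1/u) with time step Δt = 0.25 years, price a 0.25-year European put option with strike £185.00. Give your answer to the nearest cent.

£33.62

CRR parameters: u = e^(σ√Δt) = e^(0.2·√0.25) = 1.1052, d = 1/u = 0.9048
Per-period rate: rΔt = 0.03·0.25 = 0.0075, so R = e^0.0075 = 1.0075
Risk-neutral probability p = (e^0.0075 − 0.9048)/(1.1052 − 0.9048) = 0.1027/0.2003 = 0.5126
Terminal stock prices: S_u = 165.8, S_d = 135.7
Terminal payoffs (K − S): max(19.22, 0) = 19.22, max(49.27, 0) = 49.27
Node 0 (S = 150): V_0 = e^(−0.0075)·[0.5126·19.2244 + 0.4874·49.2744] = 33.6177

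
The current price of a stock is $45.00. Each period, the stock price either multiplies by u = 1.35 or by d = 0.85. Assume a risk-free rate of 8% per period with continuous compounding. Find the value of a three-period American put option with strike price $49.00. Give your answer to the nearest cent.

Risk-neutral probability p = (e^0.08 − 0.85)/(1.35 − 0.85) = 0.2333/0.5000 = 0.4666
Terminal stock prices: S_uuu = 110.7, S_uud = 69.71, S_udd = 43.89, S_ddd = 27.64
Terminal payoffs (K − S): max(-61.72, 0) = 0, max(-20.71, 0) = 0, max(5.108, 0) = 5.108, max(21.36, 0) = 21.36
Node uu (S = 82.01): continuation = e^(−0.08)·[0.4666·0.0000 + 0.5334·0.0000] = 0.0000; exercise value = 0.0000 ≤ continuation, so V_uu = 0.0000
Node ud (S = 51.64): continuation = e^(−0.08)·[0.4666·0.0000 + 0.5334·5.1081] = 2.5153; exercise value = 0.0000 ≤ continuation, so V_ud = 2.5153
Node dd (S = 32.51): continuation = e^(−0.08)·[0.4666·5.1081 + 0.5334·21.3644] = 12.7202; exercise value = 16.4875 > continuation, so V_dd = 16.4875 (exercise)
Node u (S = 60.75): continuation = e^(−0.08)·[0.4666·0.0000 + 0.5334·2.5153] = 1.2386; exercise value = 0.0000 ≤ continuation, so V_u = 1.2386
Node d (S = 38.25): continuation = e^(−0.08)·[0.4666·2.5153 + 0.5334·16.4875] = 9.2020; exercise value = 10.7500 > continuation, so V_d = 10.7500 (exercise)
Node 0 (S = 45): continuation = e^(−0.08)·[0.4666·1.2386 + 0.5334·10.7500] = 5.8269; exercise value = 4.0000 ≤ continuation, so V_0 = 5.8269

$5.83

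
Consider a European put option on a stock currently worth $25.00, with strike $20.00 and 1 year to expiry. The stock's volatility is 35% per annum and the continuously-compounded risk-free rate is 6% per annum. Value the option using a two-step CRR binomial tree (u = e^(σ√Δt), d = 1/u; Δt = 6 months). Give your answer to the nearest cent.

$1.12

CRR parameters: u = e^(σ√Δt) = e^(0.35·√0.5) = 1.2808, d = 1/u = 0.7808
Per-period rate: rΔt = 0.06·0.5 = 0.03, so R = e^0.03 = 1.0305
Risk-neutral probability p = (e^0.03 − 0.7808)/(1.2808 − 0.7808) = 0.2497/0.5000 = 0.4993
Terminal stock prices: S_uu = 41.01, S_ud = 25, S_dd = 15.24
Terminal payoffs (K − S): max(-21.01, 0) = 0, max(-5, 0) = 0, max(4.76, 0) = 4.76
Node u (S = 32.02): V_u = e^(−0.03)·[0.4993·0.0000 + 0.5007·0.0000] = 0.0000
Node d (S = 19.52): V_d = e^(−0.03)·[0.4993·0.0000 + 0.5007·4.7603] = 2.3128
Node 0 (S = 25): V_0 = e^(−0.03)·[0.4993·0.0000 + 0.5007·2.3128] = 1.1237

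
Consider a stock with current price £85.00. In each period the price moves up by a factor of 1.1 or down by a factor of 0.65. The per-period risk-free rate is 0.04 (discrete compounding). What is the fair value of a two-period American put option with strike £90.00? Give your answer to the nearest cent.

£7.58

Risk-neutral probability p = (1 + 0.04 − 0.65)/(1.1 − 0.65) = 0.3900/0.4500 = 0.8667
Terminal stock prices: S_uu = 102.9, S_ud = 60.78, S_dd = 35.91
Terminal payoffs (K − S): max(-12.85, 0) = 0, max(29.22, 0) = 29.22, max(54.09, 0) = 54.09
Node u (S = 93.5): continuation = 1/1.04·[0.8667·0.0000 + 0.1333·29.2250] = 3.7468; exercise value = 0.0000 ≤ continuation, so V_u = 3.7468
Node d (S = 55.25): continuation = 1/1.04·[0.8667·29.2250 + 0.1333·54.0875] = 31.2885; exercise value = 34.7500 > continuation, so V_d = 34.7500 (exercise)
Node 0 (S = 85): continuation = 1/1.04·[0.8667·3.7468 + 0.1333·34.7500] = 7.5775; exercise value = 5.0000 ≤ continuation, so V_0 = 7.5775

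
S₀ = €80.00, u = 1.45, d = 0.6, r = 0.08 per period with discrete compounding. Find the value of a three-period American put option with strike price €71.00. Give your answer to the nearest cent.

Risk-neutral probability p = (1 + 0.08 − 0.6)/(1.45 − 0.6) = 0.4800/0.8500 = 0.5647
Terminal stock prices: S_uuu = 243.9, S_uud = 100.9, S_udd = 41.76, S_ddd = 17.28
Terminal payoffs (K − S): max(-172.9, 0) = 0, max(-29.92, 0) = 0, max(29.24, 0) = 29.24, max(53.72, 0) = 53.72
Node uu (S = 168.2): continuation = 1/1.08·[0.5647·0.0000 + 0.4353·0.0000] = 0.0000; exercise value = 0.0000 ≤ continuation, so V_uu = 0.0000
Node ud (S = 69.6): continuation = 1/1.08·[0.5647·0.0000 + 0.4353·29.2400] = 11.7852; exercise value = 1.4000 ≤ continuation, so V_ud = 11.7852
Node dd (S = 28.8): continuation = 1/1.08·[0.5647·29.2400 + 0.4353·53.7200] = 36.9407; exercise value = 42.2000 > continuation, so V_dd = 42.2000 (exercise)
Node u (S = 116): continuation = 1/1.08·[0.5647·0.0000 + 0.4353·11.7852] = 4.7500; exercise value = 0.0000 ≤ continuation, so V_u = 4.7500
Node d (S = 48): continuation = 1/1.08·[0.5647·11.7852 + 0.4353·42.2000] = 23.1709; exercise value = 23.0000 ≤ continuation, so V_d = 23.1709
Node 0 (S = 80): continuation = 1/1.08·[0.5647·4.7500 + 0.4353·23.1709] = 11.8227; exercise value = 0.0000 ≤ continuation, so V_0 = 11.8227

€11.82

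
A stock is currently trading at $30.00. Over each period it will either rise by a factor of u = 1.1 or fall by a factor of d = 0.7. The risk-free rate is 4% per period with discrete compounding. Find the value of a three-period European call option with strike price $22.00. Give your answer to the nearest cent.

Risk-neutral probability p = (1 + 0.04 − 0.7)/(1.1 − 0.7) = 0.3400/0.4000 = 0.8500
Terminal stock prices: S_uuu = 39.93, S_uud = 25.41, S_udd = 16.17, S_ddd = 10.29
Terminal payoffs (S − K): max(17.93, 0) = 17.93, max(3.41, 0) = 3.41, max(-5.83, 0) = 0, max(-11.71, 0) = 0
Node uu (S = 36.3): V_uu = 1/1.04·[0.8500·17.9300 + 0.1500·3.4100] = 15.1462
Node ud (S = 23.1): V_ud = 1/1.04·[0.8500·3.4100 + 0.1500·0.0000] = 2.7870
Node dd (S = 14.7): V_dd = 1/1.04·[0.8500·0.0000 + 0.1500·0.0000] = 0.0000
Node u (S = 33): V_u = 1/1.04·[0.8500·15.1462 + 0.1500·2.7870] = 12.7810
Node d (S = 21): V_d = 1/1.04·[0.8500·2.7870 + 0.1500·0.0000] = 2.2779
Node 0 (S = 30): V_0 = 1/1.04·[0.8500·12.7810 + 0.1500·2.2779] = 10.7746

$10.77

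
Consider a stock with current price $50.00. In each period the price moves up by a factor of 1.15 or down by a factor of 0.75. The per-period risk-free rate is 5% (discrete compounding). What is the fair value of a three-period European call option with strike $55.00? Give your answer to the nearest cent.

$7.67

Risk-neutral probability p = (1 + 0.05 − 0.75)/(1.15 − 0.75) = 0.3000/0.4000 = 0.7500
Terminal stock prices: S_uuu = 76.04, S_uud = 49.59, S_udd = 32.34, S_ddd = 21.09
Terminal payoffs (S − K): max(21.04, 0) = 21.04, max(-5.406, 0) = 0, max(-22.66, 0) = 0, max(-33.91, 0) = 0
Node uu (S = 66.12): V_uu = 1/1.05·[0.7500·21.0437 + 0.2500·0.0000] = 15.0312
Node ud (S = 43.12): V_ud = 1/1.05·[0.7500·0.0000 + 0.2500·0.0000] = 0.0000
Node dd (S = 28.12): V_dd = 1/1.05·[0.7500·0.0000 + 0.2500·0.0000] = 0.0000
Node u (S = 57.5): V_u = 1/1.05·[0.7500·15.0312 + 0.2500·0.0000] = 10.7366
Node d (S = 37.5): V_d = 1/1.05·[0.7500·0.0000 + 0.2500·0.0000] = 0.0000
Node 0 (S = 50): V_0 = 1/1.05·[0.7500·10.7366 + 0.2500·0.0000] = 7.6690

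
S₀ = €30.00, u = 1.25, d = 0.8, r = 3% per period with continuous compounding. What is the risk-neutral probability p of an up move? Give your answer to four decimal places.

p = 0.5121

Risk-neutral probability p = (e^0.03 − 0.8)/(1.25 − 0.8) = 0.2305/0.4500 = 0.5121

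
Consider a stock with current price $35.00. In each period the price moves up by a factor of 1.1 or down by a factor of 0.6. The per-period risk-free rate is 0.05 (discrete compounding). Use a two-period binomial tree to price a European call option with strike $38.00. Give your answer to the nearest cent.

Risk-neutral probability p = (1 + 0.05 − 0.6)/(1.1 − 0.6) = 0.4500/0.5000 = 0.9000
Terminal stock prices: S_uu = 42.35, S_ud = 23.1, S_dd = 12.6
Terminal payoffs (S − K): max(4.35, 0) = 4.35, max(-14.9, 0) = 0, max(-25.4, 0) = 0
Node u (S = 38.5): V_u = 1/1.05·[0.9000·4.3500 + 0.1000·0.0000] = 3.7286
Node d (S = 21): V_d = 1/1.05·[0.9000·0.0000 + 0.1000·0.0000] = 0.0000
Node 0 (S = 35): V_0 = 1/1.05·[0.9000·3.7286 + 0.1000·0.0000] = 3.1959

$3.20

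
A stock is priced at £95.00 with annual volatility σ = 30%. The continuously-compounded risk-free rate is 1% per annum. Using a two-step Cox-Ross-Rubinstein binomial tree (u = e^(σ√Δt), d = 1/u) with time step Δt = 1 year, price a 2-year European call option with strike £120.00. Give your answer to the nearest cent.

£10.17

CRR parameters: u = e^(σ√Δt) = e^(0.3·√1) = 1.3499, d = 1/u = 0.7408
Per-period rate: rΔt = 0.01·1 = 0.01, so R = e^0.01 = 1.0101
Risk-neutral probability p = (e^0.01 − 0.7408)/(1.3499 − 0.7408) = 0.2692/0.6090 = 0.4421
Terminal stock prices: S_uu = 173.1, S_ud = 95, S_dd = 52.14
Terminal payoffs (S − K): max(53.1, 0) = 53.1, max(-25, 0) = 0, max(-67.86, 0) = 0
Node u (S = 128.2): V_u = e^(−0.01)·[0.4421·53.1013 + 0.5579·0.0000] = 23.2403
Node d (S = 70.38): V_d = e^(−0.01)·[0.4421·0.0000 + 0.5579·0.0000] = 0.0000
Node 0 (S = 95): V_0 = e^(−0.01)·[0.4421·23.2403 + 0.5579·0.0000] = 10.1714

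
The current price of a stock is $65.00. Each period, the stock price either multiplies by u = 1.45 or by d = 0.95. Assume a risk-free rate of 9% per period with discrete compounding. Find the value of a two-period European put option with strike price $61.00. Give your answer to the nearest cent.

$1.02

Risk-neutral probability p = (1 + 0.09 − 0.95)/(1.45 − 0.95) = 0.1400/0.5000 = 0.2800
Terminal stock prices: S_uu = 136.7, S_ud = 89.54, S_dd = 58.66
Terminal payoffs (K − S): max(-75.66, 0) = 0, max(-28.54, 0) = 0, max(2.337, 0) = 2.337
Node u (S = 94.25): V_u = 1/1.09·[0.2800·0.0000 + 0.7200·0.0000] = 0.0000
Node d (S = 61.75): V_d = 1/1.09·[0.2800·0.0000 + 0.7200·2.3375] = 1.5440
Node 0 (S = 65): V_0 = 1/1.09·[0.2800·0.0000 + 0.7200·1.5440] = 1.0199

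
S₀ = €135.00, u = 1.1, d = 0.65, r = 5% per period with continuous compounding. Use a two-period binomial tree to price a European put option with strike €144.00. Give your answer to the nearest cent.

€9.22

Risk-neutral probability p = (e^0.05 − 0.65)/(1.1 − 0.65) = 0.4013/0.4500 = 0.8917
Terminal stock prices: S_uu = 163.4, S_ud = 96.53, S_dd = 57.04
Terminal payoffs (K − S): max(-19.35, 0) = 0, max(47.47, 0) = 47.47, max(86.96, 0) = 86.96
Node u (S = 148.5): V_u = e^(−0.05)·[0.8917·0.0000 + 0.1083·47.4750] = 4.8902
Node d (S = 87.75): V_d = e^(−0.05)·[0.8917·47.4750 + 0.1083·86.9625] = 49.2270
Node 0 (S = 135): V_0 = e^(−0.05)·[0.8917·4.8902 + 0.1083·49.2270] = 9.2186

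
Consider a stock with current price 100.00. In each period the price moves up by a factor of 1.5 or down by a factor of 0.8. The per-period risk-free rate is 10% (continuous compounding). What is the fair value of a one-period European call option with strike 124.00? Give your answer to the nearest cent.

10.26

Risk-neutral probability p = (e^0.1 − 0.8)/(1.5 − 0.8) = 0.3052/0.7000 = 0.4360
Terminal stock prices: S_u = 150, S_d = 80
Terminal payoffs (S − K): max(26, 0) = 26, max(-44, 0) = 0
Node 0 (S = 100): V_0 = e^(−0.1)·[0.4360·26.0000 + 0.5640·0.0000] = 10.2563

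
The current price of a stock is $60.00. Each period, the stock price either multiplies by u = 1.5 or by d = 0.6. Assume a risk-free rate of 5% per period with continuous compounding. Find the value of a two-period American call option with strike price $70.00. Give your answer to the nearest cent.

$14.79

Risk-neutral probability p = (e^0.05 − 0.6)/(1.5 − 0.6) = 0.4513/0.9000 = 0.5014
Terminal stock prices: S_uu = 135, S_ud = 54, S_dd = 21.6
Terminal payoffs (S − K): max(65, 0) = 65, max(-16, 0) = 0, max(-48.4, 0) = 0
Node u (S = 90): continuation = e^(−0.05)·[0.5014·65.0000 + 0.4986·0.0000] = 31.0023; exercise value = 20.0000 ≤ continuation, so V_u = 31.0023
Node d (S = 36): continuation = e^(−0.05)·[0.5014·0.0000 + 0.4986·0.0000] = 0.0000; exercise value = 0.0000 ≤ continuation, so V_d = 0.0000
Node 0 (S = 60): continuation = e^(−0.05)·[0.5014·31.0023 + 0.4986·0.0000] = 14.7868; exercise value = 0.0000 ≤ continuation, so V_0 = 14.7868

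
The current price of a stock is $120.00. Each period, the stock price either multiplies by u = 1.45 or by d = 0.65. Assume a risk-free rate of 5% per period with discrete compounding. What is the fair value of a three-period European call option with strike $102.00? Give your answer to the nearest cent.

$48.57

Risk-neutral probability p = (1 + 0.05 − 0.65)/(1.45 − 0.65) = 0.4000/0.8000 = 0.5000
Terminal stock prices: S_uuu = 365.8, S_uud = 164, S_udd = 73.52, S_ddd = 32.95
Terminal payoffs (S − K): max(263.8, 0) = 263.8, max(62, 0) = 62, max(-28.48, 0) = 0, max(-69.05, 0) = 0
Node uu (S = 252.3): V_uu = 1/1.05·[0.5000·263.8350 + 0.5000·61.9950] = 155.1571
Node ud (S = 113.1): V_ud = 1/1.05·[0.5000·61.9950 + 0.5000·0.0000] = 29.5214
Node dd (S = 50.7): V_dd = 1/1.05·[0.5000·0.0000 + 0.5000·0.0000] = 0.0000
Node u (S = 174): V_u = 1/1.05·[0.5000·155.1571 + 0.5000·29.5214] = 87.9422
Node d (S = 78): V_d = 1/1.05·[0.5000·29.5214 + 0.5000·0.0000] = 14.0578
Node 0 (S = 120): V_0 = 1/1.05·[0.5000·87.9422 + 0.5000·14.0578] = 48.5714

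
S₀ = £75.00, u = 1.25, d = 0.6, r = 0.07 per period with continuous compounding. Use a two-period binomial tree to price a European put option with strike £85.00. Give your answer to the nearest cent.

£13.68

Risk-neutral probability p = (e^0.07 − 0.6)/(1.25 − 0.6) = 0.4725/0.6500 = 0.7269
Terminal stock prices: S_uu = 117.2, S_ud = 56.25, S_dd = 27
Terminal payoffs (K − S): max(-32.19, 0) = 0, max(28.75, 0) = 28.75, max(58, 0) = 58
Node u (S = 93.75): V_u = e^(−0.07)·[0.7269·0.0000 + 0.2731·28.7500] = 7.3199
Node d (S = 45): V_d = e^(−0.07)·[0.7269·28.7500 + 0.2731·58.0000] = 34.2535
Node 0 (S = 75): V_0 = e^(−0.07)·[0.7269·7.3199 + 0.2731·34.2535] = 13.6824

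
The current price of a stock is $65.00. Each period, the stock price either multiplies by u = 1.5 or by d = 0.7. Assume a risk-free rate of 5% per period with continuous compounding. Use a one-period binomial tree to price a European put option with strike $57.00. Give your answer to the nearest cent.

Risk-neutral probability p = (e^0.05 − 0.7)/(1.5 − 0.7) = 0.3513/0.8000 = 0.4391
Terminal stock prices: S_u = 97.5, S_d = 45.5
Terminal payoffs (K − S): max(-40.5, 0) = 0, max(11.5, 0) = 11.5
Node 0 (S = 65): V_0 = e^(−0.05)·[0.4391·0.0000 + 0.5609·11.5000] = 6.1359

$6.14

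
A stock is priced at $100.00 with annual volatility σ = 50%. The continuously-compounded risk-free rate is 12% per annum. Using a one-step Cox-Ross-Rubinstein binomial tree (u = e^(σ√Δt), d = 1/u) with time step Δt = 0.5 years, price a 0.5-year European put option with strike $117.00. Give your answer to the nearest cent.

CRR parameters: u = e^(σ√Δt) = e^(0.5·√0.5) = 1.4241, d = 1/u = 0.7022
Per-period rate: rΔt = 0.12·0.5 = 0.06, so R = e^0.06 = 1.0618
Risk-neutral probability p = (e^0.06 − 0.7022)/(1.4241 − 0.7022) = 0.3596/0.7219 = 0.4982
Terminal stock prices: S_u = 142.4, S_d = 70.22
Terminal payoffs (K − S): max(-25.41, 0) = 0, max(46.78, 0) = 46.78
Node 0 (S = 100): V_0 = e^(−0.06)·[0.4982·0.0000 + 0.5018·46.7811] = 22.1088

$22.11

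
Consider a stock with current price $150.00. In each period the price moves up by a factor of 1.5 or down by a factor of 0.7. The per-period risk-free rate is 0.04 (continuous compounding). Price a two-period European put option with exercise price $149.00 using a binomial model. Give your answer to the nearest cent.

$22.96

Risk-neutral probability p = (e^0.04 − 0.7)/(1.5 − 0.7) = 0.3408/0.8000 = 0.4260
Terminal stock prices: S_uu = 337.5, S_ud = 157.5, S_dd = 73.5
Terminal payoffs (K − S): max(-188.5, 0) = 0, max(-8.5, 0) = 0, max(75.5, 0) = 75.5
Node u (S = 225): V_u = e^(−0.04)·[0.4260·0.0000 + 0.5740·0.0000] = 0.0000
Node d (S = 105): V_d = e^(−0.04)·[0.4260·0.0000 + 0.5740·75.5000] = 41.6368
Node 0 (S = 150): V_0 = e^(−0.04)·[0.4260·0.0000 + 0.5740·41.6368] = 22.9618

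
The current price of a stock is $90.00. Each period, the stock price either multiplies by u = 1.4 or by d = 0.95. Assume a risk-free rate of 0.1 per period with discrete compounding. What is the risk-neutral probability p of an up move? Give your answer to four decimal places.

Risk-neutral probability p = (1 + 0.1 − 0.95)/(1.4 − 0.95) = 0.1500/0.4500 = 0.3333

p = 0.3333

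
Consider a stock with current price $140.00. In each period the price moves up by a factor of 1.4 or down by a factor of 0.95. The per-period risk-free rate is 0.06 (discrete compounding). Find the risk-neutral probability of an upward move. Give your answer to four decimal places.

p = 0.2444

Risk-neutral probability p = (1 + 0.06 − 0.95)/(1.4 − 0.95) = 0.1100/0.4500 = 0.2444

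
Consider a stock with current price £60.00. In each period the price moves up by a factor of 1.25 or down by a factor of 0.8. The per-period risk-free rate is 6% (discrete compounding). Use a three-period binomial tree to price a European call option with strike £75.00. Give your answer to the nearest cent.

Risk-neutral probability p = (1 + 0.06 − 0.8)/(1.25 − 0.8) = 0.2600/0.4500 = 0.5778
Terminal stock prices: S_uuu = 117.2, S_uud = 75, S_udd = 48, S_ddd = 30.72
Terminal payoffs (S − K): max(42.19, 0) = 42.19, max(0, 0) = 0, max(-27, 0) = 0, max(-44.28, 0) = 0
Node uu (S = 93.75): V_uu = 1/1.06·[0.5778·42.1875 + 0.4222·0.0000] = 22.9953
Node ud (S = 60): V_ud = 1/1.06·[0.5778·0.0000 + 0.4222·0.0000] = 0.0000
Node dd (S = 38.4): V_dd = 1/1.06·[0.5778·0.0000 + 0.4222·0.0000] = 0.0000
Node u (S = 75): V_u = 1/1.06·[0.5778·22.9953 + 0.4222·0.0000] = 12.5341
Node d (S = 48): V_d = 1/1.06·[0.5778·0.0000 + 0.4222·0.0000] = 0.0000
Node 0 (S = 60): V_0 = 1/1.06·[0.5778·12.5341 + 0.4222·0.0000] = 6.8320

£6.83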